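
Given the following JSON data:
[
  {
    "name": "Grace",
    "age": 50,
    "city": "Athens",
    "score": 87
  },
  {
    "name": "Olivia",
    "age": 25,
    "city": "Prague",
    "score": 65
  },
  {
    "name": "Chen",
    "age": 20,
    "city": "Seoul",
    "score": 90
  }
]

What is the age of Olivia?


Looking up record where name = Olivia
Record index: 1
Field 'age' = 25

ANSWER: 25


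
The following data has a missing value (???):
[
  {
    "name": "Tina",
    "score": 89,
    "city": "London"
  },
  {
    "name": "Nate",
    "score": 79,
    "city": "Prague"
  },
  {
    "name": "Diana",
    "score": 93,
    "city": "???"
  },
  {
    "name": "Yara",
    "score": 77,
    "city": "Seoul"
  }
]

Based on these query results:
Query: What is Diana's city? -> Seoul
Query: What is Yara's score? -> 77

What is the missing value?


The missing value is Diana's city
From query: Diana's city = Seoul

ANSWER: Seoul


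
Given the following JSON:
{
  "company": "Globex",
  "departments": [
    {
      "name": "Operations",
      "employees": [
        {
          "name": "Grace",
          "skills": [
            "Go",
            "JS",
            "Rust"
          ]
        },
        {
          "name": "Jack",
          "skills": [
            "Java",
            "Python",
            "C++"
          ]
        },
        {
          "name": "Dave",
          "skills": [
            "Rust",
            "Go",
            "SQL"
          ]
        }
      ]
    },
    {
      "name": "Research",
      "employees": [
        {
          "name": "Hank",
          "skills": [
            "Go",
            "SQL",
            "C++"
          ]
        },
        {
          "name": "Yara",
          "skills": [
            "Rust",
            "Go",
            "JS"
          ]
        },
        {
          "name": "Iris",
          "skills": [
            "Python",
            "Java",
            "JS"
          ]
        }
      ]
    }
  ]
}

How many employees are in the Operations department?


Path: departments[0].employees
Count: 3

ANSWER: 3


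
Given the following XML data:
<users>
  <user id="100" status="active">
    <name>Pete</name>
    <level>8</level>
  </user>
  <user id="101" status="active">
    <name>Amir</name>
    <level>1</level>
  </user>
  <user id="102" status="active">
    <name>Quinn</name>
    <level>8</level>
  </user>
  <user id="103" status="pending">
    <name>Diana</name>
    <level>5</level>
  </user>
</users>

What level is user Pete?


Finding user: Pete
<level>8</level>

ANSWER: 8


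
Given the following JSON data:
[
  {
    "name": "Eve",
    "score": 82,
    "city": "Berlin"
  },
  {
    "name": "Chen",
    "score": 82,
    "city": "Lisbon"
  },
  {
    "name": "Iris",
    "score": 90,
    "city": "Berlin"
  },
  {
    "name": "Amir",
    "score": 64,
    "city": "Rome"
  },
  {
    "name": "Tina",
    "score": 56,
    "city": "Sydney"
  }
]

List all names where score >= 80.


Filtering records where score >= 80:
  Eve (score=82) -> YES
  Chen (score=82) -> YES
  Iris (score=90) -> YES
  Amir (score=64) -> no
  Tina (score=56) -> no


ANSWER: Eve, Chen, Iris


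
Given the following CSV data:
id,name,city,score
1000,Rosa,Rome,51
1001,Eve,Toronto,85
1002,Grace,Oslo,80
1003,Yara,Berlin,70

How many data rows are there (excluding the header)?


Counting rows (excluding header):
Header: id,name,city,score
Data rows: 4

ANSWER: 4


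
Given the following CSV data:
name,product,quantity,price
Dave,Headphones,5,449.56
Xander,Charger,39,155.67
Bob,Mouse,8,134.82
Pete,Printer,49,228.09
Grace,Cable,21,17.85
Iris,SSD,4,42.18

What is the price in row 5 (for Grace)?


Row 5: Grace
Column 'price' = 17.85

ANSWER: 17.85


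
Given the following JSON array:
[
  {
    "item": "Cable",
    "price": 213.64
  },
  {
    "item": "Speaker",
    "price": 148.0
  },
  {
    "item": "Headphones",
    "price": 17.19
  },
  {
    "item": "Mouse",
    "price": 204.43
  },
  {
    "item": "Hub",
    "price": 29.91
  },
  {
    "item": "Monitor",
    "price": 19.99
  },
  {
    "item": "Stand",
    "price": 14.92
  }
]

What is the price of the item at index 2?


Array index 2 -> Headphones
price = 17.19

ANSWER: 17.19


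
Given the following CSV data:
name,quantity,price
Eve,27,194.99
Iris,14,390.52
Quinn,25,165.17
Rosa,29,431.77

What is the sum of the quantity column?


Values in 'quantity' column:
  Row 1: 27
  Row 2: 14
  Row 3: 25
  Row 4: 29
Sum = 27 + 14 + 25 + 29 = 95

ANSWER: 95


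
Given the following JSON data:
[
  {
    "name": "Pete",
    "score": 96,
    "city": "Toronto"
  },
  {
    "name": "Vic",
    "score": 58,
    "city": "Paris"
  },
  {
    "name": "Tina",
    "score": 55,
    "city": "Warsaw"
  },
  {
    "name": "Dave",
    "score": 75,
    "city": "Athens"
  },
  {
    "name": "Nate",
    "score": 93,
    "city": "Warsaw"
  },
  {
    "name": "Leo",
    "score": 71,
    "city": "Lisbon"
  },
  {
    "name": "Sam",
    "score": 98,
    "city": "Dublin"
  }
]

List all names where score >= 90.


Filtering records where score >= 90:
  Pete (score=96) -> YES
  Vic (score=58) -> no
  Tina (score=55) -> no
  Dave (score=75) -> no
  Nate (score=93) -> YES
  Leo (score=71) -> no
  Sam (score=98) -> YES


ANSWER: Pete, Nate, Sam


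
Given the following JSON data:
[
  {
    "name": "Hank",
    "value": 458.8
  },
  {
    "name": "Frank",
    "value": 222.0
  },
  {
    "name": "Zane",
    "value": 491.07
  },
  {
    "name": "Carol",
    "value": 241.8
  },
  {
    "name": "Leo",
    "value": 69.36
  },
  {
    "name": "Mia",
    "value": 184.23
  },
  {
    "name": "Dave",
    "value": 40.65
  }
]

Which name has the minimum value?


Comparing values:
  Hank: 458.8
  Frank: 222.0
  Zane: 491.07
  Carol: 241.8
  Leo: 69.36
  Mia: 184.23
  Dave: 40.65
Minimum: Dave (40.65)

ANSWER: Dave


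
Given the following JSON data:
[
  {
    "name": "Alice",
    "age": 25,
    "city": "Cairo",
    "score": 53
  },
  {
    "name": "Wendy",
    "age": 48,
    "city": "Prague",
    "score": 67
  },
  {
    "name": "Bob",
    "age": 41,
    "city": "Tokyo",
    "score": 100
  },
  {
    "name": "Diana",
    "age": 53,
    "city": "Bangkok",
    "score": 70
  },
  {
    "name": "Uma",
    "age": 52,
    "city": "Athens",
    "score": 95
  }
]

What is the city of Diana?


Looking up record where name = Diana
Record index: 3
Field 'city' = Bangkok

ANSWER: Bangkok


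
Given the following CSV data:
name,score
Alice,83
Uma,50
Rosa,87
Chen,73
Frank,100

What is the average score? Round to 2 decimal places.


Scores: 83, 50, 87, 73, 100
Sum = 393
Count = 5
Average = 393 / 5 = 78.60

ANSWER: 78.60


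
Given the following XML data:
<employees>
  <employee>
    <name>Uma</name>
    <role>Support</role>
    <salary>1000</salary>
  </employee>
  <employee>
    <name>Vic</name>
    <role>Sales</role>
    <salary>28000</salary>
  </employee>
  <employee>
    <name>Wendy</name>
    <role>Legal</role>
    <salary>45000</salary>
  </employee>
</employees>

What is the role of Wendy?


Searching for <employee> with <name>Wendy</name>
Found at position 3
<role>Legal</role>

ANSWER: Legal


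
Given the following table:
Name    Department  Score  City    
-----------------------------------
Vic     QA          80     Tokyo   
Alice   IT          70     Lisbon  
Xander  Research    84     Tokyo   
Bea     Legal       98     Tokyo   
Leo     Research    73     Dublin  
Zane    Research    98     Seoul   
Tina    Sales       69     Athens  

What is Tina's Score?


Row 7: Tina
Score = 69

ANSWER: 69


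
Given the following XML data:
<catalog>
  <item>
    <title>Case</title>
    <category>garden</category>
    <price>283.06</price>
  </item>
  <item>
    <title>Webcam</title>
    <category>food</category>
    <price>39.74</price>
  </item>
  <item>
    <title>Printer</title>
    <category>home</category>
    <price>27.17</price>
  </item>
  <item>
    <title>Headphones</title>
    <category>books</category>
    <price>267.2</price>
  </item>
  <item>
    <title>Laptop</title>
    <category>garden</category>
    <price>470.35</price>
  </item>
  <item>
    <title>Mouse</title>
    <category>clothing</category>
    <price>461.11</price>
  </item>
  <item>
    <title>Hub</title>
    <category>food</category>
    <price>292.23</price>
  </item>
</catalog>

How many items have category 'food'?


Scanning <item> elements for <category>food</category>:
  Item 2: Webcam -> MATCH
  Item 7: Hub -> MATCH
Count: 2

ANSWER: 2


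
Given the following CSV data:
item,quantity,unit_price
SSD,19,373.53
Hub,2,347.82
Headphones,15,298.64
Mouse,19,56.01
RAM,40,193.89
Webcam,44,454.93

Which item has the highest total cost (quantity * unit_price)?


Computing row totals:
  SSD: 7097.07
  Hub: 695.64
  Headphones: 4479.6
  Mouse: 1064.19
  RAM: 7755.6
  Webcam: 20016.92
Maximum: Webcam (20016.92)

ANSWER: Webcam


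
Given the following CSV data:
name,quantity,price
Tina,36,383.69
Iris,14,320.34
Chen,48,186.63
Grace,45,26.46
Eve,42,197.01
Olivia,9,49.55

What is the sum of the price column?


Values in 'price' column:
  Row 1: 383.69
  Row 2: 320.34
  Row 3: 186.63
  Row 4: 26.46
  Row 5: 197.01
  Row 6: 49.55
Sum = 383.69 + 320.34 + 186.63 + 26.46 + 197.01 + 49.55 = 1163.68

ANSWER: 1163.68


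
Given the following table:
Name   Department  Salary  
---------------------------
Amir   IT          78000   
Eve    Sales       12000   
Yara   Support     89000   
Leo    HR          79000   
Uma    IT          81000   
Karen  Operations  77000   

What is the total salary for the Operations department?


Operations department members:
  Karen: 77000
Total = 77000 = 77000

ANSWER: 77000


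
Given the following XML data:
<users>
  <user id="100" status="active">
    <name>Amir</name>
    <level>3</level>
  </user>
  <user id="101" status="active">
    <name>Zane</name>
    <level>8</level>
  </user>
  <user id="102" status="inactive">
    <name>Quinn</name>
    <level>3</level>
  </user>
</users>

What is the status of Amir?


Finding user with name = Amir
user id="100" status="active"

ANSWER: active


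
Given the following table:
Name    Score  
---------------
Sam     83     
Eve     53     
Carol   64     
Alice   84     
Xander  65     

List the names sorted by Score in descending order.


Sorting by Score (descending):
  Alice: 84
  Sam: 83
  Xander: 65
  Carol: 64
  Eve: 53


ANSWER: Alice, Sam, Xander, Carol, Eve


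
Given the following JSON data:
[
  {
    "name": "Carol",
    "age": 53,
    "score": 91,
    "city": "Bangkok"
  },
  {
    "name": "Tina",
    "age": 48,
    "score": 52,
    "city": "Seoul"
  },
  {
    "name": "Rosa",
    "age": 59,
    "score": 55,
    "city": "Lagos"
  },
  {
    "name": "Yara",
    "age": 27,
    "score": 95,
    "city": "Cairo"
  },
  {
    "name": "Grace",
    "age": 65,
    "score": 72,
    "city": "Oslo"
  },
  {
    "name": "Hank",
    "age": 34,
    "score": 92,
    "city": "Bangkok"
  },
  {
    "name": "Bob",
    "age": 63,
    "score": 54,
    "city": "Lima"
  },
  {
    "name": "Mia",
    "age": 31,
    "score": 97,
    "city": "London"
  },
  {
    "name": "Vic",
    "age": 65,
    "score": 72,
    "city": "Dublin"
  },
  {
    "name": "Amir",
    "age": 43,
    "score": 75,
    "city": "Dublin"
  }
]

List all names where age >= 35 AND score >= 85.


Checking both conditions:
  Carol (age=53, score=91) -> YES
  Tina (age=48, score=52) -> no
  Rosa (age=59, score=55) -> no
  Yara (age=27, score=95) -> no
  Grace (age=65, score=72) -> no
  Hank (age=34, score=92) -> no
  Bob (age=63, score=54) -> no
  Mia (age=31, score=97) -> no
  Vic (age=65, score=72) -> no
  Amir (age=43, score=75) -> no


ANSWER: Carol


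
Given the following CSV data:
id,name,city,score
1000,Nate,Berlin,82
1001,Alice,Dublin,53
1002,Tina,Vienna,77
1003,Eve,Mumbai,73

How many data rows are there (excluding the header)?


Counting rows (excluding header):
Header: id,name,city,score
Data rows: 4

ANSWER: 4


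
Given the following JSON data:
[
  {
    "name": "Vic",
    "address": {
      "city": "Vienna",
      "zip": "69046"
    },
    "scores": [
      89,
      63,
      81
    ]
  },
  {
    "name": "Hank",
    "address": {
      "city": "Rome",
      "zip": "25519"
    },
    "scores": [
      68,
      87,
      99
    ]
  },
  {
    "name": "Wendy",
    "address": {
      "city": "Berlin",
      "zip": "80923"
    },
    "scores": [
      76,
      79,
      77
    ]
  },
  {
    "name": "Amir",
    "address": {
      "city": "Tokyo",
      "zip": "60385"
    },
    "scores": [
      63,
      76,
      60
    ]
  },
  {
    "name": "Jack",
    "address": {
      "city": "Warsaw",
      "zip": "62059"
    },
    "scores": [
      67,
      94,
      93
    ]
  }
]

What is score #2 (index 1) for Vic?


Path: records[0].scores[1]
Value: 63

ANSWER: 63


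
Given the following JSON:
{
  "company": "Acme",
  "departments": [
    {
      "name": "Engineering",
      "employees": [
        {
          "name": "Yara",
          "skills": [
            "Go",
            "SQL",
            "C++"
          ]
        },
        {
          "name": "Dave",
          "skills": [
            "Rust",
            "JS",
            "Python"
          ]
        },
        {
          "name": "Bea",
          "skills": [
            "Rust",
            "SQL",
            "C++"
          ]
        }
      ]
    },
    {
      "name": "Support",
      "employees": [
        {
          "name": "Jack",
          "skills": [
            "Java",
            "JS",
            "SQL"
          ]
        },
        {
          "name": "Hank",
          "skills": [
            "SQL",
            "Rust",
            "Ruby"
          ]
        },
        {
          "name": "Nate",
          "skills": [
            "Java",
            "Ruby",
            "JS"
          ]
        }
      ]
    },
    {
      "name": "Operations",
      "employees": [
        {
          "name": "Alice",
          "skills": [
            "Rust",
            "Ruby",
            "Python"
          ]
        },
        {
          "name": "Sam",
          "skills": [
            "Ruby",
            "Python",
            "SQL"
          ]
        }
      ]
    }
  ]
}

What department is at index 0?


Path: departments[0].name
Value: Engineering

ANSWER: Engineering


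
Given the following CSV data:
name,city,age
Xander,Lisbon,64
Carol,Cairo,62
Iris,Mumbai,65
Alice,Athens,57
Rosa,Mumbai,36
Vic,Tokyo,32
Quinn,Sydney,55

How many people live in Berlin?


Scanning city column for 'Berlin':
Total matches: 0

ANSWER: 0


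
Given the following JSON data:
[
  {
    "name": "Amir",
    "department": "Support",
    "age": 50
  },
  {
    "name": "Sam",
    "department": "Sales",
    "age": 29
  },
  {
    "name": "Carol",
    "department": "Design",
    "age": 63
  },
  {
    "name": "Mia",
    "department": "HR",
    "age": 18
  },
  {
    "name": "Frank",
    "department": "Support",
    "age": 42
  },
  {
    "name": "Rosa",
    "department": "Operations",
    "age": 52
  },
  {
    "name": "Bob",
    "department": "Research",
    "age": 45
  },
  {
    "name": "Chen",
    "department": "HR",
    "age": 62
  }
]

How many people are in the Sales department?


Scanning records for department = Sales
  Record 1: Sam
Count: 1

ANSWER: 1


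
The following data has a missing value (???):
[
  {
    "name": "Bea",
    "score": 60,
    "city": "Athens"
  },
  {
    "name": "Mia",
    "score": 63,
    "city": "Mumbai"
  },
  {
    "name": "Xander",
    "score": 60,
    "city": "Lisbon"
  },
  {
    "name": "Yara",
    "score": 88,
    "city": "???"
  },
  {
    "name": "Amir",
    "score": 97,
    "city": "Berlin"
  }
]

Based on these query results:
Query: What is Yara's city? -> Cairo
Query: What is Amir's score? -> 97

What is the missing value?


The missing value is Yara's city
From query: Yara's city = Cairo

ANSWER: Cairo


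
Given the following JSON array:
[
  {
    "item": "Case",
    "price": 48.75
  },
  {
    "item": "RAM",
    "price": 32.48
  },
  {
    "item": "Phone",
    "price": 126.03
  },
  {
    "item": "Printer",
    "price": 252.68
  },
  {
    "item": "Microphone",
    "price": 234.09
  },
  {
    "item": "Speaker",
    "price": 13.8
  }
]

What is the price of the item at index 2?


Array index 2 -> Phone
price = 126.03

ANSWER: 126.03


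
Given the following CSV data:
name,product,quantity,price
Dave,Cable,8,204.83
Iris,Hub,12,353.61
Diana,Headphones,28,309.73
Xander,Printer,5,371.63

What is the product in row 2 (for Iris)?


Row 2: Iris
Column 'product' = Hub

ANSWER: Hub


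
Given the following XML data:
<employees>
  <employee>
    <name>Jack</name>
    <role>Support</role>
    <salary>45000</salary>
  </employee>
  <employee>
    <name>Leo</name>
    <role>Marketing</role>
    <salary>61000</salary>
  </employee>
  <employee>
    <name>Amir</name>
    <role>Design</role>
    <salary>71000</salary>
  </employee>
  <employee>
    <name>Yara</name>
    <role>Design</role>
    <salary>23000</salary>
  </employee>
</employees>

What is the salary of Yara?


Searching for <employee> with <name>Yara</name>
Found at position 4
<salary>23000</salary>

ANSWER: 23000


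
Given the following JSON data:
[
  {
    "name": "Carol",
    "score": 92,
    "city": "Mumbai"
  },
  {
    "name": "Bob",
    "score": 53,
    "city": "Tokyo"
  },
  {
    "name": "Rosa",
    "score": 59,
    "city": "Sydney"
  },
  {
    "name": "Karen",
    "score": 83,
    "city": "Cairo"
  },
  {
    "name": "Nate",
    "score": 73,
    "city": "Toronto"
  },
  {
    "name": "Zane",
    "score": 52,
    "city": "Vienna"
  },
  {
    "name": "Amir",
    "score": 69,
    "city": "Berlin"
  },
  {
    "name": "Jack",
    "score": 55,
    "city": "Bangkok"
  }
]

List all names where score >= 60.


Filtering records where score >= 60:
  Carol (score=92) -> YES
  Bob (score=53) -> no
  Rosa (score=59) -> no
  Karen (score=83) -> YES
  Nate (score=73) -> YES
  Zane (score=52) -> no
  Amir (score=69) -> YES
  Jack (score=55) -> no


ANSWER: Carol, Karen, Nate, Amir


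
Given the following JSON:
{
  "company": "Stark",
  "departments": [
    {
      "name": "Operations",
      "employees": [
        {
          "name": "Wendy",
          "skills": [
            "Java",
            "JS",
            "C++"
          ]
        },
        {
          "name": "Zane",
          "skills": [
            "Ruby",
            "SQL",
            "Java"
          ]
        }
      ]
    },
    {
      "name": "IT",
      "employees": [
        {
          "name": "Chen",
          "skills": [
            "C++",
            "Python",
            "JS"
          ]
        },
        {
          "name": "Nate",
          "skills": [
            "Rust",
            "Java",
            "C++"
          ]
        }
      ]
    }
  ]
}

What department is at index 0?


Path: departments[0].name
Value: Operations

ANSWER: Operations


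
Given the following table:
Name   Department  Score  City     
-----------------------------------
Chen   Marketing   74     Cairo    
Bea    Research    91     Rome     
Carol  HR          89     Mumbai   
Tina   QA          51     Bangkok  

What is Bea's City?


Row 2: Bea
City = Rome

ANSWER: Rome


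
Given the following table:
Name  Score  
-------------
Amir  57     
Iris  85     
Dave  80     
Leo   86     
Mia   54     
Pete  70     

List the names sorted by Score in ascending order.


Sorting by Score (ascending):
  Mia: 54
  Amir: 57
  Pete: 70
  Dave: 80
  Iris: 85
  Leo: 86


ANSWER: Mia, Amir, Pete, Dave, Iris, Leo


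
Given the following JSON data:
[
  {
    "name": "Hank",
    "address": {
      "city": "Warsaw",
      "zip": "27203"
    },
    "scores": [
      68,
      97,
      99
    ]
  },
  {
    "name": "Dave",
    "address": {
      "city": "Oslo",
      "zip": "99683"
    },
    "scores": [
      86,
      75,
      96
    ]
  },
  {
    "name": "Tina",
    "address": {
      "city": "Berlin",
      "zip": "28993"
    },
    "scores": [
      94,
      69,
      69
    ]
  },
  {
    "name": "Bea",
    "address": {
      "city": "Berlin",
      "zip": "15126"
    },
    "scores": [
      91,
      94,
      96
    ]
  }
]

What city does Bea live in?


Path: records[3].address.city
Value: Berlin

ANSWER: Berlin


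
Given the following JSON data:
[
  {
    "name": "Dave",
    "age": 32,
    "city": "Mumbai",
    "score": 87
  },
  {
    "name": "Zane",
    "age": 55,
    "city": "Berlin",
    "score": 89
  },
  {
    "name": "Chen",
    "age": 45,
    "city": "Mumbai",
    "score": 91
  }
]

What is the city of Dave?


Looking up record where name = Dave
Record index: 0
Field 'city' = Mumbai

ANSWER: Mumbai


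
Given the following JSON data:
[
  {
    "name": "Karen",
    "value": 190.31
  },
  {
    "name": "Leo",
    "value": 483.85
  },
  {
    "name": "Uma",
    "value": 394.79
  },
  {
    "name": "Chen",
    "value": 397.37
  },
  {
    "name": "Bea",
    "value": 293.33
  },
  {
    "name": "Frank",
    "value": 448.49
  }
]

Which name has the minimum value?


Comparing values:
  Karen: 190.31
  Leo: 483.85
  Uma: 394.79
  Chen: 397.37
  Bea: 293.33
  Frank: 448.49
Minimum: Karen (190.31)

ANSWER: Karen


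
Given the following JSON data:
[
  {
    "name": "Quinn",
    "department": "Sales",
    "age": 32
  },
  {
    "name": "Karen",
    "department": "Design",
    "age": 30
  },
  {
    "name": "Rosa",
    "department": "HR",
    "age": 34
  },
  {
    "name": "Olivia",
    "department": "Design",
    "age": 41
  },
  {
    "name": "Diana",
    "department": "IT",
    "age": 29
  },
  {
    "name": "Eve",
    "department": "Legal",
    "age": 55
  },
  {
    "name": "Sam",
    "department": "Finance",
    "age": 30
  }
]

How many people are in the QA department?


Scanning records for department = QA
  No matches found
Count: 0

ANSWER: 0


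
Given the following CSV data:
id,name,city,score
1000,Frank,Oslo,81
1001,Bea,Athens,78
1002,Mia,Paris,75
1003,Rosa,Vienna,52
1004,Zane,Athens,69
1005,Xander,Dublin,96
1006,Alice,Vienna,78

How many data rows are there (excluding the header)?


Counting rows (excluding header):
Header: id,name,city,score
Data rows: 7

ANSWER: 7


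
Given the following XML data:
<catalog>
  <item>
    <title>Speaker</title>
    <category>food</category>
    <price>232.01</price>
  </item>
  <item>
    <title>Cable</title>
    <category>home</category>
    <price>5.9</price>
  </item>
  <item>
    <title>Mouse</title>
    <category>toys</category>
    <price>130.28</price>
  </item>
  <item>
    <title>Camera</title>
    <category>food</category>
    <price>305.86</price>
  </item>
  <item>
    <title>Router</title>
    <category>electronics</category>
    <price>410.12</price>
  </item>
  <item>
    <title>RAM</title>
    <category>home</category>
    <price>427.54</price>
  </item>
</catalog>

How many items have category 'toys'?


Scanning <item> elements for <category>toys</category>:
  Item 3: Mouse -> MATCH
Count: 1

ANSWER: 1


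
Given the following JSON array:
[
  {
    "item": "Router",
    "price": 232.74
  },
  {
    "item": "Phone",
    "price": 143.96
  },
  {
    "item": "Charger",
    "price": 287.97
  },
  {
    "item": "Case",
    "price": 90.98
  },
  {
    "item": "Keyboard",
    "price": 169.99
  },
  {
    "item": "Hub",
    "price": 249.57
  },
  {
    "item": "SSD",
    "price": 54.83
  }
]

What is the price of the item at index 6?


Array index 6 -> SSD
price = 54.83

ANSWER: 54.83


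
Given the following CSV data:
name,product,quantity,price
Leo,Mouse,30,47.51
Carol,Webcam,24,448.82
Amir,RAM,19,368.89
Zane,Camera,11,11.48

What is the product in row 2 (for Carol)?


Row 2: Carol
Column 'product' = Webcam

ANSWER: Webcam


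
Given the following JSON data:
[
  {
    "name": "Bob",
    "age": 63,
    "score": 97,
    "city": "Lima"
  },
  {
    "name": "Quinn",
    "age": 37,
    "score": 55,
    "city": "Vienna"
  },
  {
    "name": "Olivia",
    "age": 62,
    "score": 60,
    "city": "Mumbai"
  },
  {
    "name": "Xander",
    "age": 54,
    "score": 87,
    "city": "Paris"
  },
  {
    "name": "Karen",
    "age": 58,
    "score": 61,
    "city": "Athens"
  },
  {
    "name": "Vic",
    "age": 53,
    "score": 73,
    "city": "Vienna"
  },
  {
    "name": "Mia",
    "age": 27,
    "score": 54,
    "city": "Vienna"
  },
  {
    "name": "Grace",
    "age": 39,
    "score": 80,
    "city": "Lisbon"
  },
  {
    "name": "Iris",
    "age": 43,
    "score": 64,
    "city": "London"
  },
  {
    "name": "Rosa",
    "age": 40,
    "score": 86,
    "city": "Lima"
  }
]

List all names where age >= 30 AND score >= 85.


Checking both conditions:
  Bob (age=63, score=97) -> YES
  Quinn (age=37, score=55) -> no
  Olivia (age=62, score=60) -> no
  Xander (age=54, score=87) -> YES
  Karen (age=58, score=61) -> no
  Vic (age=53, score=73) -> no
  Mia (age=27, score=54) -> no
  Grace (age=39, score=80) -> no
  Iris (age=43, score=64) -> no
  Rosa (age=40, score=86) -> YES


ANSWER: Bob, Xander, Rosa


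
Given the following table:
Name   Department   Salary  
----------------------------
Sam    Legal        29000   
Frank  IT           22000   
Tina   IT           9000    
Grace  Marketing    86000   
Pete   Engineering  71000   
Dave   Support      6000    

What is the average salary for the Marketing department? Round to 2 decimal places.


Marketing department members:
  Grace: 86000
Sum = 86000
Count = 1
Average = 86000 / 1 = 86000.00

ANSWER: 86000.00


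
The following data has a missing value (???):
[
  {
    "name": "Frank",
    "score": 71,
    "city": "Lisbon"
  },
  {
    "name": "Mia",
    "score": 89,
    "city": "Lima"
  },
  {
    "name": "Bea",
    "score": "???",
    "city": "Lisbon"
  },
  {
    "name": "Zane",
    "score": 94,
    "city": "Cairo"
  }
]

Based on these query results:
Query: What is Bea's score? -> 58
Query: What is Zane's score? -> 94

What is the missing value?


The missing value is Bea's score
From query: Bea's score = 58

ANSWER: 58


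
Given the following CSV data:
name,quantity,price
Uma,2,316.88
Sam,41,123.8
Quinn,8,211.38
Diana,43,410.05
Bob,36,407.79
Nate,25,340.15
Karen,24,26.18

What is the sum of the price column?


Values in 'price' column:
  Row 1: 316.88
  Row 2: 123.8
  Row 3: 211.38
  Row 4: 410.05
  Row 5: 407.79
  Row 6: 340.15
  Row 7: 26.18
Sum = 316.88 + 123.8 + 211.38 + 410.05 + 407.79 + 340.15 + 26.18 = 1836.23

ANSWER: 1836.23


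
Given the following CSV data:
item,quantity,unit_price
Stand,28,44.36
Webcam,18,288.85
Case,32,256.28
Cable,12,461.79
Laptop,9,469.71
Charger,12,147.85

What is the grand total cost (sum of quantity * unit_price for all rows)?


Computing row totals:
  Stand: 28 * 44.36 = 1242.08
  Webcam: 18 * 288.85 = 5199.3
  Case: 32 * 256.28 = 8200.96
  Cable: 12 * 461.79 = 5541.48
  Laptop: 9 * 469.71 = 4227.39
  Charger: 12 * 147.85 = 1774.2
Grand total = 1242.08 + 5199.3 + 8200.96 + 5541.48 + 4227.39 + 1774.2 = 26185.41

ANSWER: 26185.41


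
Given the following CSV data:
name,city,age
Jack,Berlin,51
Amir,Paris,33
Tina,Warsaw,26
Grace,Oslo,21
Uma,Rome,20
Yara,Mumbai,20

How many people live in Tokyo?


Scanning city column for 'Tokyo':
Total matches: 0

ANSWER: 0


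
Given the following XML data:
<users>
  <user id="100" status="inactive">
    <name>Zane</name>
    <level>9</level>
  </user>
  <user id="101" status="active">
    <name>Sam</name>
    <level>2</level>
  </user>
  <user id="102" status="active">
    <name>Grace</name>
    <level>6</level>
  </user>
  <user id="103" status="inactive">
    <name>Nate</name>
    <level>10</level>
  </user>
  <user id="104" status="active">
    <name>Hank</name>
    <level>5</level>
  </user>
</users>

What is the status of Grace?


Finding user with name = Grace
user id="102" status="active"

ANSWER: active


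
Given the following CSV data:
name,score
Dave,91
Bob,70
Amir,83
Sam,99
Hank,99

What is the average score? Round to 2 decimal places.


Scores: 91, 70, 83, 99, 99
Sum = 442
Count = 5
Average = 442 / 5 = 88.40

ANSWER: 88.40


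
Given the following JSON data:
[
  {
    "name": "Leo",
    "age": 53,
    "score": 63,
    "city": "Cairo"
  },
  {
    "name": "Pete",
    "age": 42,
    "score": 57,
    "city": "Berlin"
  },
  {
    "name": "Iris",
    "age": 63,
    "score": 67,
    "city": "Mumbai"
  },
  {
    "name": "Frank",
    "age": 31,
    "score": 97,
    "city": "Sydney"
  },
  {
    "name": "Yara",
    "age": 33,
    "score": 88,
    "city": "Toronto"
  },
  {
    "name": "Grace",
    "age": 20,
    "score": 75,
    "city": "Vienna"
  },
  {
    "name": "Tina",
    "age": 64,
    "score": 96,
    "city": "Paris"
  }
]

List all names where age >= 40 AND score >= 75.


Checking both conditions:
  Leo (age=53, score=63) -> no
  Pete (age=42, score=57) -> no
  Iris (age=63, score=67) -> no
  Frank (age=31, score=97) -> no
  Yara (age=33, score=88) -> no
  Grace (age=20, score=75) -> no
  Tina (age=64, score=96) -> YES


ANSWER: Tina


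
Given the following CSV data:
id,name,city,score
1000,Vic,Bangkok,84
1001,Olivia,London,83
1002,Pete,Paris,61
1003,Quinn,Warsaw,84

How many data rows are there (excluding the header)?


Counting rows (excluding header):
Header: id,name,city,score
Data rows: 4

ANSWER: 4


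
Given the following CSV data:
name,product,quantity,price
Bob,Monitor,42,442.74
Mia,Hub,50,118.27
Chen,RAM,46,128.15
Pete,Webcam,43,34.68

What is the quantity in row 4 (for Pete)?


Row 4: Pete
Column 'quantity' = 43

ANSWER: 43


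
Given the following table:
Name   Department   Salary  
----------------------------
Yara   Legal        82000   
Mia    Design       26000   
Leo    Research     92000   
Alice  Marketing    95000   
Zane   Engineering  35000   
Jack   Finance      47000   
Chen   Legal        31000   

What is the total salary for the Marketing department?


Marketing department members:
  Alice: 95000
Total = 95000 = 95000

ANSWER: 95000


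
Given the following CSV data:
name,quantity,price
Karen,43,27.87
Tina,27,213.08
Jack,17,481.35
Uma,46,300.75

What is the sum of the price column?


Values in 'price' column:
  Row 1: 27.87
  Row 2: 213.08
  Row 3: 481.35
  Row 4: 300.75
Sum = 27.87 + 213.08 + 481.35 + 300.75 = 1023.05

ANSWER: 1023.05


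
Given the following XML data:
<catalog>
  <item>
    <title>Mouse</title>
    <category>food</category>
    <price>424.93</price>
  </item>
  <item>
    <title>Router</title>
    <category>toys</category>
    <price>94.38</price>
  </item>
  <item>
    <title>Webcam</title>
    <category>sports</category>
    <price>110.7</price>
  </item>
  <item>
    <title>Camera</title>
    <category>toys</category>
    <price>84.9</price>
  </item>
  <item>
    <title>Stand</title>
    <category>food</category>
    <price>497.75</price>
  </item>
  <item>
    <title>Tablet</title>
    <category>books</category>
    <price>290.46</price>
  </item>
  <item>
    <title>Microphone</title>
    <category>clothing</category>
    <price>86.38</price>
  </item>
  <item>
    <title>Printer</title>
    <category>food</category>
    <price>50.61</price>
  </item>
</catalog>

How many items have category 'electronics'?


Scanning <item> elements for <category>electronics</category>:
Count: 0

ANSWER: 0


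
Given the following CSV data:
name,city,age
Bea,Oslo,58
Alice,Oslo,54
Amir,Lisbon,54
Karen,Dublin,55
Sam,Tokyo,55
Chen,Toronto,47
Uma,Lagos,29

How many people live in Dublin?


Scanning city column for 'Dublin':
  Row 4: Karen -> MATCH
Total matches: 1

ANSWER: 1


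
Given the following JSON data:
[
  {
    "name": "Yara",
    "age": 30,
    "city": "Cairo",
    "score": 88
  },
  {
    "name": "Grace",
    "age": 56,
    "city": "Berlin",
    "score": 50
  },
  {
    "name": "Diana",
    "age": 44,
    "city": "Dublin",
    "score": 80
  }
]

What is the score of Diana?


Looking up record where name = Diana
Record index: 2
Field 'score' = 80

ANSWER: 80


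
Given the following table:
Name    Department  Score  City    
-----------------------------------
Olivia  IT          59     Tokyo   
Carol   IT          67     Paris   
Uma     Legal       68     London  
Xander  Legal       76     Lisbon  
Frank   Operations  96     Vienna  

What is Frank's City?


Row 5: Frank
City = Vienna

ANSWER: Vienna


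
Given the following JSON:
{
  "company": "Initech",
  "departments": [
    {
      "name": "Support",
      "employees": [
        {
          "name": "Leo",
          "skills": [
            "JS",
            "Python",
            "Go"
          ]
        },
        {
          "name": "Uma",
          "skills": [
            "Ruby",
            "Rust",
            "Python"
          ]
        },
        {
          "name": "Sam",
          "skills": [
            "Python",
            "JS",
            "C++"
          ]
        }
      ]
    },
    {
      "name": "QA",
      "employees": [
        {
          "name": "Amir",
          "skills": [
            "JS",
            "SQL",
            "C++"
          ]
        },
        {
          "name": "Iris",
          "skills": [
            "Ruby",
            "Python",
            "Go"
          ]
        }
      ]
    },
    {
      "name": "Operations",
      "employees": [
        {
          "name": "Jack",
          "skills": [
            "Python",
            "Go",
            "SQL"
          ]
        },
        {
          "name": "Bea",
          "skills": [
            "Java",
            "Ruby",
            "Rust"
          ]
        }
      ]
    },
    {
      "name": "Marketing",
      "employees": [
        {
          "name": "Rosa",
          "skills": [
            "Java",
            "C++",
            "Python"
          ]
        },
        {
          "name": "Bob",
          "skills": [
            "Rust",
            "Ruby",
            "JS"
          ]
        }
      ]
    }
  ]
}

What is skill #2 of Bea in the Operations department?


Path: departments[2].employees[1].skills[1]
Value: Ruby

ANSWER: Ruby


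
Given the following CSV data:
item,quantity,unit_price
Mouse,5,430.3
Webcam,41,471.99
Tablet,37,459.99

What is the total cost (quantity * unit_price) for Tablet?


Row: Tablet
quantity = 37
unit_price = 459.99
total = 37 * 459.99 = 17019.63

ANSWER: 17019.63


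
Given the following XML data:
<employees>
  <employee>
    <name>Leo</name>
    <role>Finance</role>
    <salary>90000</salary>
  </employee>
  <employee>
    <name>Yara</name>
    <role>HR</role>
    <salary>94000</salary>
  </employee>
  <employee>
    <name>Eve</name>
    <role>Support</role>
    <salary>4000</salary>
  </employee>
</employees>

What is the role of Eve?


Searching for <employee> with <name>Eve</name>
Found at position 3
<role>Support</role>

ANSWER: Support


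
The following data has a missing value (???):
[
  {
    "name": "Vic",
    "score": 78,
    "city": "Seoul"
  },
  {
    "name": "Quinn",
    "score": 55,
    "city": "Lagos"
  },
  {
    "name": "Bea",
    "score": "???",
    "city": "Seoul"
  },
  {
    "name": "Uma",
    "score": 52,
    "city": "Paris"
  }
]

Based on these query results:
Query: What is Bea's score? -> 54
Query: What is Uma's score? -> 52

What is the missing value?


The missing value is Bea's score
From query: Bea's score = 54

ANSWER: 54


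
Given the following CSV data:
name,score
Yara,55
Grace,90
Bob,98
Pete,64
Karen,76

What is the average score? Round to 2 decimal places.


Scores: 55, 90, 98, 64, 76
Sum = 383
Count = 5
Average = 383 / 5 = 76.60

ANSWER: 76.60


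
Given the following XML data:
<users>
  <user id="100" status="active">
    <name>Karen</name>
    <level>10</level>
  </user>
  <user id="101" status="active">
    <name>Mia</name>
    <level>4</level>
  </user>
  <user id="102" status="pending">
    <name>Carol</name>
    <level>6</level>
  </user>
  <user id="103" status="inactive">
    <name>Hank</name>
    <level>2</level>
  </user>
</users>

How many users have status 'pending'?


Counting users with status='pending':
  Carol (id=102) -> MATCH
Count: 1

ANSWER: 1


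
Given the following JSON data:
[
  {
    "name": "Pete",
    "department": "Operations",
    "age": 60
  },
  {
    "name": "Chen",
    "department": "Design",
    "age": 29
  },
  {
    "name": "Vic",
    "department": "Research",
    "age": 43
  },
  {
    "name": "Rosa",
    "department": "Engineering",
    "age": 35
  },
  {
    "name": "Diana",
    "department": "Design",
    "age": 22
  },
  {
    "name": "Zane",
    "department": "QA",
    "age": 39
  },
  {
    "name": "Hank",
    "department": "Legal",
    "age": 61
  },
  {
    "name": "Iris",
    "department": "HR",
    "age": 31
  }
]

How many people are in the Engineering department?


Scanning records for department = Engineering
  Record 3: Rosa
Count: 1

ANSWER: 1


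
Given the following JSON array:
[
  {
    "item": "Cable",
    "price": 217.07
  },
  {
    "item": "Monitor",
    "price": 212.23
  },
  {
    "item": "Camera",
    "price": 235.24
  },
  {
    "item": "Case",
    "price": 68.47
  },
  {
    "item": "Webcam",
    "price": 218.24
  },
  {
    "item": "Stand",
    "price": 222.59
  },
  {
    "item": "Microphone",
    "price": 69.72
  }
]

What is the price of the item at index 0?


Array index 0 -> Cable
price = 217.07

ANSWER: 217.07


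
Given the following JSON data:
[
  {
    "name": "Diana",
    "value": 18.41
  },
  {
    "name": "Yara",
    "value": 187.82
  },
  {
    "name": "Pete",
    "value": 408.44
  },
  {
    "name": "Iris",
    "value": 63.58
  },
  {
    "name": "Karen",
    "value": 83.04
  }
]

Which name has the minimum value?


Comparing values:
  Diana: 18.41
  Yara: 187.82
  Pete: 408.44
  Iris: 63.58
  Karen: 83.04
Minimum: Diana (18.41)

ANSWER: Diana


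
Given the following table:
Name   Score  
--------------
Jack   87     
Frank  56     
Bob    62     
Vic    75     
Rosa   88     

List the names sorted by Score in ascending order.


Sorting by Score (ascending):
  Frank: 56
  Bob: 62
  Vic: 75
  Jack: 87
  Rosa: 88


ANSWER: Frank, Bob, Vic, Jack, Rosa


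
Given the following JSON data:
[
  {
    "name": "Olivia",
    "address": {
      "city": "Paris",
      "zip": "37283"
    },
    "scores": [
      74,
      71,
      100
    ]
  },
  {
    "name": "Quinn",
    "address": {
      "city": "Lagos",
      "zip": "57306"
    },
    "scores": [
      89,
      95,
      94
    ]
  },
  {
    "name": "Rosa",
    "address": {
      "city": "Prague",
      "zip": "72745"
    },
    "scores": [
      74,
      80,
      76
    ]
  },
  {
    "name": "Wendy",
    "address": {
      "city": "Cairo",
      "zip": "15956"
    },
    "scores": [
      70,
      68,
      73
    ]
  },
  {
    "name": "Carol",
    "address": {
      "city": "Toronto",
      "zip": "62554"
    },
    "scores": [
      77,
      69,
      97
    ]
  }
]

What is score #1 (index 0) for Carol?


Path: records[4].scores[0]
Value: 77

ANSWER: 77


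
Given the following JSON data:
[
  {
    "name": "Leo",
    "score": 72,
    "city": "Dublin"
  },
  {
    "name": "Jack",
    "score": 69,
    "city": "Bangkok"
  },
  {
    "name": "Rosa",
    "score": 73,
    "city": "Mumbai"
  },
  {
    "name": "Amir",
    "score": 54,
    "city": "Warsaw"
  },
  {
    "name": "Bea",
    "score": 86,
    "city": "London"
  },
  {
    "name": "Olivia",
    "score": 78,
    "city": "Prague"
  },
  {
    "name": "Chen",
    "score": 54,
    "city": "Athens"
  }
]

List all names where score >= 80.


Filtering records where score >= 80:
  Leo (score=72) -> no
  Jack (score=69) -> no
  Rosa (score=73) -> no
  Amir (score=54) -> no
  Bea (score=86) -> YES
  Olivia (score=78) -> no
  Chen (score=54) -> no


ANSWER: Bea


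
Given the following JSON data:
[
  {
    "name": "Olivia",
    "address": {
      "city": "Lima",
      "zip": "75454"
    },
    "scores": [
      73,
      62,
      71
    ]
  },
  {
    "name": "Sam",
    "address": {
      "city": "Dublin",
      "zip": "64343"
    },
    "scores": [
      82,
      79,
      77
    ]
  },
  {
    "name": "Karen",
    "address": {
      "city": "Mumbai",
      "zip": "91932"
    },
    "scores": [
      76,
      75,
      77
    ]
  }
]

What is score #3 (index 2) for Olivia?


Path: records[0].scores[2]
Value: 71

ANSWER: 71
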